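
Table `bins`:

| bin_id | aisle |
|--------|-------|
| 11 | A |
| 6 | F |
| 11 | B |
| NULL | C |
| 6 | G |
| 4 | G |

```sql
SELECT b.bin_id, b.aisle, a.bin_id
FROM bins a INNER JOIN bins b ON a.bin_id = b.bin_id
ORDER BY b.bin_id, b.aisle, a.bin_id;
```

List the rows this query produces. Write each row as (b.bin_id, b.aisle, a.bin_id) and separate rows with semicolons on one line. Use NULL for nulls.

(4, G, 4); (6, F, 6); (6, F, 6); (6, G, 6); (6, G, 6); (11, A, 11); (11, A, 11); (11, B, 11); (11, B, 11)

INNER JOIN keeps only pairs where the ON condition holds.
Matching on a.bin_id = b.bin_id. A NULL in a compared column never satisfies the condition.
Matched pairs: 9.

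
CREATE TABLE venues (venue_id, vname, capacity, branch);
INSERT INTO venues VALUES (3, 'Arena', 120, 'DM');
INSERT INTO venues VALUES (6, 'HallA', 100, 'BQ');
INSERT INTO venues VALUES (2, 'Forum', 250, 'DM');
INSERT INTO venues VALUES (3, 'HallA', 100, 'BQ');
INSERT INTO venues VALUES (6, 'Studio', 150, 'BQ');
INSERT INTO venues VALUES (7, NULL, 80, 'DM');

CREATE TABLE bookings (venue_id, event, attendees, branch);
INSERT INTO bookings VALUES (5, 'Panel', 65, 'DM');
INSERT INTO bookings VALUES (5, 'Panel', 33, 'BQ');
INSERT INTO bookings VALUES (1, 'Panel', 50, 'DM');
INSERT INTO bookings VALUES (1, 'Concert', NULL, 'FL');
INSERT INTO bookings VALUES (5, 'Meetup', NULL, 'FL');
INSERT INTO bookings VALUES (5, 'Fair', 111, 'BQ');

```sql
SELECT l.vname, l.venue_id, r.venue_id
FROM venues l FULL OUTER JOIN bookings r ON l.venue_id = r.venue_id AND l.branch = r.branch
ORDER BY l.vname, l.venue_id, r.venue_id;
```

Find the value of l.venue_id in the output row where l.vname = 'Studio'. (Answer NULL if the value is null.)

6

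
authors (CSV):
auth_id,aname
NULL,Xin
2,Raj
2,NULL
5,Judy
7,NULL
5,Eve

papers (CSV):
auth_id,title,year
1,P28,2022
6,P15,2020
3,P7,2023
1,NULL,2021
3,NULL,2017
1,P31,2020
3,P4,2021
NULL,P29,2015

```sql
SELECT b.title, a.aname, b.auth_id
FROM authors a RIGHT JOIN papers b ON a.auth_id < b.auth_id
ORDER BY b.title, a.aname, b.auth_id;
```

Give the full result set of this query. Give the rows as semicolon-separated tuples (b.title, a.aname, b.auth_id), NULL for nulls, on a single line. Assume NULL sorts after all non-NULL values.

RIGHT JOIN keeps every row from `papers`; unmatched rows get NULL for `authors`'s columns.
Matching on a.auth_id < b.auth_id. A NULL in a compared column never satisfies the condition.
- a (auth_id=NULL) has no partner in b.
- a (auth_id=2) pairs with 4 row(s) of b.
- a (auth_id=2) pairs with 4 row(s) of b.
- a (auth_id=5) pairs with 1 row(s) of b.
- a (auth_id=7) has no partner in b.
- a (auth_id=5) pairs with 1 row(s) of b.
- 4 row(s) from b found no a partner → padded with NULL.

(P15, Eve, 6); (P15, Judy, 6); (P15, Raj, 6); (P15, NULL, 6); (P28, NULL, 1); (P29, NULL, NULL); (P31, NULL, 1); (P4, Raj, 3); (P4, NULL, 3); (P7, Raj, 3); (P7, NULL, 3); (NULL, Raj, 3); (NULL, NULL, 1); (NULL, NULL, 3)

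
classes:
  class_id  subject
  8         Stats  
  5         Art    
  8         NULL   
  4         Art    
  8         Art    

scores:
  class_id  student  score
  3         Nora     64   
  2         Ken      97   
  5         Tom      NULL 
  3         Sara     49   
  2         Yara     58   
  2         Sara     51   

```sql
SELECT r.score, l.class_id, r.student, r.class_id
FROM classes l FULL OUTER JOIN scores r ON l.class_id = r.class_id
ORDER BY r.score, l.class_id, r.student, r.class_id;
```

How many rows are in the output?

10

FULL OUTER JOIN keeps every row from both sides; unmatched rows get NULL for the other side's columns.
Matching on l.class_id = r.class_id.
- class_id=8: no r row matches, row kept with r columns NULL.
- class_id=5: 1 matching r row(s), so 1 row(s) emitted.
- class_id=8: no r row matches, row kept with r columns NULL.
- class_id=4: no r row matches, row kept with r columns NULL.
- class_id=8: no r row matches, row kept with r columns NULL.
- 5 row(s) from r found no l partner → padded with NULL.
Total: 1 matched + 9 padded = 10 rows.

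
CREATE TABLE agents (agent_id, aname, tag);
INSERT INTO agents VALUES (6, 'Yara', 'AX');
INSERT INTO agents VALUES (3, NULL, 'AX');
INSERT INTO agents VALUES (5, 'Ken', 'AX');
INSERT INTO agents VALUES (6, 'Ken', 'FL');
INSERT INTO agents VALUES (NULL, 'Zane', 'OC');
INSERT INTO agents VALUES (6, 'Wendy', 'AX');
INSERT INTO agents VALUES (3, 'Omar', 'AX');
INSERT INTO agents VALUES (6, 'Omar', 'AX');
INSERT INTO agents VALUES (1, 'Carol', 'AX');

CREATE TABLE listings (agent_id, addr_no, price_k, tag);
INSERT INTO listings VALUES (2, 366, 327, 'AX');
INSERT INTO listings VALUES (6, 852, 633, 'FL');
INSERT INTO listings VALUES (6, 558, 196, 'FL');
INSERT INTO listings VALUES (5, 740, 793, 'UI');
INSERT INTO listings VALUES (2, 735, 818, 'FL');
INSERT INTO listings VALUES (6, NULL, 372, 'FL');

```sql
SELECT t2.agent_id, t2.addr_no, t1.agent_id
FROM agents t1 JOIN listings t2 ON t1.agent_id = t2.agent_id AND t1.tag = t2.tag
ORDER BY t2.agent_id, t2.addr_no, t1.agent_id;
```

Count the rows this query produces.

3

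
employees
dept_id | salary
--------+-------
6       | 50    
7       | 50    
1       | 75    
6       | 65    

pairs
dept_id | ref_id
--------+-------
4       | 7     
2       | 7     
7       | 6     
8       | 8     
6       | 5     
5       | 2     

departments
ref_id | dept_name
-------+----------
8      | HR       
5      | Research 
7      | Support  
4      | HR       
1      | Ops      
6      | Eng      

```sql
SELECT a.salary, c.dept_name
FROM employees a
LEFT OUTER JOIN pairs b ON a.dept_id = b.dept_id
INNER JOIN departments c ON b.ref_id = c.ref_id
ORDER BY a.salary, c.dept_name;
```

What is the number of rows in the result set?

3

Joins associate left-to-right: employees LEFT JOIN pairs on dept_id gives 4 intermediate row(s).
Then INNER JOIN `departments c` on ref_id: keep only rows whose b.ref_id appears in c.
Result: 3 row(s).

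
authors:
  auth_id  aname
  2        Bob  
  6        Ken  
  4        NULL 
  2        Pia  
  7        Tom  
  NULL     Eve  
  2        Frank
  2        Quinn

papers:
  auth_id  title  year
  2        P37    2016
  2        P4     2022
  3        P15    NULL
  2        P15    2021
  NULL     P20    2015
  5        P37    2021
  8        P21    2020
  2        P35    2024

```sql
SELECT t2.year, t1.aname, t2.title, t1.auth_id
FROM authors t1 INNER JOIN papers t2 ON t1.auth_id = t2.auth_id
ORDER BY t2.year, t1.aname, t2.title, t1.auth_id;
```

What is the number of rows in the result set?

16

INNER JOIN keeps only pairs where the ON condition holds.
Matching on t1.auth_id = t2.auth_id. A NULL in a compared column never satisfies the condition.
Matched pairs: 16.
Total: 16 rows.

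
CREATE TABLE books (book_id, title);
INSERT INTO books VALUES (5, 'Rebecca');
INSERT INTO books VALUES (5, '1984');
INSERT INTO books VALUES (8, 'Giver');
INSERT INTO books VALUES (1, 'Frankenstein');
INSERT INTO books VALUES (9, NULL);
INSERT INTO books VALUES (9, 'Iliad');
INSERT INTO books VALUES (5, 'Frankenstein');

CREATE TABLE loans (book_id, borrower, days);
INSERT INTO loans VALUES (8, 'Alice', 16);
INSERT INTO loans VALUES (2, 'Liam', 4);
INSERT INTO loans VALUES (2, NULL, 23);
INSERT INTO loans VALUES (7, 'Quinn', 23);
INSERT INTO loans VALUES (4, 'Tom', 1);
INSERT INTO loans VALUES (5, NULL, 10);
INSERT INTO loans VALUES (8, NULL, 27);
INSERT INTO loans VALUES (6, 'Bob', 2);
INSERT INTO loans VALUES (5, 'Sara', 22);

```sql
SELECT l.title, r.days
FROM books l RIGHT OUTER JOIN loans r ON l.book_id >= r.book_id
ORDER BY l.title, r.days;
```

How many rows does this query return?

RIGHT JOIN keeps every row from `loans`; unmatched rows get NULL for `books`'s columns.
Matching on l.book_id >= r.book_id.
- l (book_id=5) pairs with 5 row(s) of r.
- l (book_id=5) pairs with 5 row(s) of r.
- l (book_id=8) pairs with 9 row(s) of r.
- l (book_id=1) has no partner in r.
- l (book_id=9) pairs with 9 row(s) of r.
- l (book_id=9) pairs with 9 row(s) of r.
- l (book_id=5) pairs with 5 row(s) of r.
- every r row matched at least one l row.
Total: 42 rows.

42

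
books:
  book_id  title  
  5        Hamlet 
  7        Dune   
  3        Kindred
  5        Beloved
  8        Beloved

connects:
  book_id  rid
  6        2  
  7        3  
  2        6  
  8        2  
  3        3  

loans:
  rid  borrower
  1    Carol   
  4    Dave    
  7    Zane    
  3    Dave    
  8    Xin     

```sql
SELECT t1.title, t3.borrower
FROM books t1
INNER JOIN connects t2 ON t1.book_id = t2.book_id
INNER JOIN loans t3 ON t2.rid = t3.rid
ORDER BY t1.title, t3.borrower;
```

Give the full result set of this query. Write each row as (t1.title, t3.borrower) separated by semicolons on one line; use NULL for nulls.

(Dune, Dave); (Kindred, Dave)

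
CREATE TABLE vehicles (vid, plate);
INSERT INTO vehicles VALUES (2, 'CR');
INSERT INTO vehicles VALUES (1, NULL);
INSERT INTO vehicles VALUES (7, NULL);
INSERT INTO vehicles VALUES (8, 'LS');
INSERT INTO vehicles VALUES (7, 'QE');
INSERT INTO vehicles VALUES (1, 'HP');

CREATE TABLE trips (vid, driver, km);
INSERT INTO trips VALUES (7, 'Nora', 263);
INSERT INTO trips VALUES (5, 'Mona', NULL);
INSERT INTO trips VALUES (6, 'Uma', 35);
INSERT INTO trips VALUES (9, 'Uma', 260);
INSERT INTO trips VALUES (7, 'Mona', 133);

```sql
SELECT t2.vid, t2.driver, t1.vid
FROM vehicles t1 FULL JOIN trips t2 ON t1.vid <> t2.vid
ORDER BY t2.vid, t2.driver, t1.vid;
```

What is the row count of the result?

26

FULL OUTER JOIN keeps every row from both sides; unmatched rows get NULL for the other side's columns.
Matching on t1.vid <> t2.vid.
- t1[0] vid=2 → 5 match(es) in t2 → 5 row(s).
- t1[1] vid=1 → 5 match(es) in t2 → 5 row(s).
- t1[2] vid=7 → 3 match(es) in t2 → 3 row(s).
- t1[3] vid=8 → 5 match(es) in t2 → 5 row(s).
- t1[4] vid=7 → 3 match(es) in t2 → 3 row(s).
- t1[5] vid=1 → 5 match(es) in t2 → 5 row(s).
Total: 26 rows.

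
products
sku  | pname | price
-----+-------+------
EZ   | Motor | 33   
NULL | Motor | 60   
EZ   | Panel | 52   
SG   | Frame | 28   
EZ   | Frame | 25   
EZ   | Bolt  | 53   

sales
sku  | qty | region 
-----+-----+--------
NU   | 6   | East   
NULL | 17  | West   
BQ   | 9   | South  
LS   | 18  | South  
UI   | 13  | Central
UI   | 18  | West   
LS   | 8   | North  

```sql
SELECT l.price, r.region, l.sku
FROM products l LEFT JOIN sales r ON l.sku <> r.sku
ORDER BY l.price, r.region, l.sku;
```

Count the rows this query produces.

LEFT JOIN keeps every row from `products`; unmatched rows get NULL for `sales`'s columns.
Matching on l.sku <> r.sku. A NULL in a compared column never satisfies the condition.
Matched pairs: 30; unmatched l rows kept: 1.
Total: 30 matched + 1 padded = 31 rows.

31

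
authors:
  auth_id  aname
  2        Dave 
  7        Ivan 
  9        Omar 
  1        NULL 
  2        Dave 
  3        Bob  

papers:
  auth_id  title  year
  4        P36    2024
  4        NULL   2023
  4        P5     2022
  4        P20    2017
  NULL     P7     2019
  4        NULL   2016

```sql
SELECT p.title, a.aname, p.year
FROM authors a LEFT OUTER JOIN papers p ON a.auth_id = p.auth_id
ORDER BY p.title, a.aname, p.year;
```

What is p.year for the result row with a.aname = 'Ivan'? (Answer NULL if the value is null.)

LEFT JOIN keeps every row from `authors`; unmatched rows get NULL for `papers`'s columns.
Matching on a.auth_id = p.auth_id. A NULL in a compared column never satisfies the condition.
Matched pairs: 0; unmatched a rows kept: 6.

NULL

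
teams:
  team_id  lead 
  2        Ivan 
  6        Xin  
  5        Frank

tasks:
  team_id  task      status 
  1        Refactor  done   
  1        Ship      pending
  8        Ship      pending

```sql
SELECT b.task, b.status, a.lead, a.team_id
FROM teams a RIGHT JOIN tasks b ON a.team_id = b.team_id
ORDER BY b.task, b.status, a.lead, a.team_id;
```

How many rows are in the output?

3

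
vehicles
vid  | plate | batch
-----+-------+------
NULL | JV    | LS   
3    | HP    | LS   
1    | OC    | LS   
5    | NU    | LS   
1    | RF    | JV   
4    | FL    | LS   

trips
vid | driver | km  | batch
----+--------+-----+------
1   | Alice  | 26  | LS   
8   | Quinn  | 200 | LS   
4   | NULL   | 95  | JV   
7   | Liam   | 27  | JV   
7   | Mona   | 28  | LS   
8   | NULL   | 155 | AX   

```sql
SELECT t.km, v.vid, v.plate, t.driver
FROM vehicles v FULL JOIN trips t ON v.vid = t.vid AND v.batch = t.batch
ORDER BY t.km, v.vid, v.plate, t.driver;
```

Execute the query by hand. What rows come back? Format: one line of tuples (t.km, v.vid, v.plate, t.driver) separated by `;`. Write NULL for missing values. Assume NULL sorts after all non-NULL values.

FULL OUTER JOIN keeps every row from both sides; unmatched rows get NULL for the other side's columns.
Matching on v.vid = t.vid AND v.batch = t.batch. A NULL in a compared column never satisfies the condition.
- v[0] vid=NULL, batch=LS → no match; kept with NULLs on the t side.
- v[1] vid=3, batch=LS → no match; kept with NULLs on the t side.
- v[2] vid=1, batch=LS → 1 match(es) in t → 1 row(s).
- v[3] vid=5, batch=LS → no match; kept with NULLs on the t side.
- v[4] vid=1, batch=JV → no match; kept with NULLs on the t side.
- v[5] vid=4, batch=LS → no match; kept with NULLs on the t side.
- plus 5 unmatched t row(s), each kept with NULL v columns.

(26, 1, OC, Alice); (27, NULL, NULL, Liam); (28, NULL, NULL, Mona); (95, NULL, NULL, NULL); (155, NULL, NULL, NULL); (200, NULL, NULL, Quinn); (NULL, 1, RF, NULL); (NULL, 3, HP, NULL); (NULL, 4, FL, NULL); (NULL, 5, NU, NULL); (NULL, NULL, JV, NULL)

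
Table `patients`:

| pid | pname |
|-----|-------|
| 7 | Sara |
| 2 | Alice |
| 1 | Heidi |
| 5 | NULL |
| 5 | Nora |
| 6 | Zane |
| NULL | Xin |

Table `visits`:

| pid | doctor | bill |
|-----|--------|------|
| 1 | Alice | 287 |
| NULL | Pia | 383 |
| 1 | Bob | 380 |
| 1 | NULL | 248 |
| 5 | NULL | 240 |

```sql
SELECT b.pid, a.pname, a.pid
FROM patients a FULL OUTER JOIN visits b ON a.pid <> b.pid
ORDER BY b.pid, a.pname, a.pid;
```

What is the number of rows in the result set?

FULL OUTER JOIN keeps every row from both sides; unmatched rows get NULL for the other side's columns.
Matching on a.pid <> b.pid. A NULL in a compared column never satisfies the condition.
- a (pid=7) pairs with 4 row(s) of b.
- a (pid=2) pairs with 4 row(s) of b.
- a (pid=1) pairs with 1 row(s) of b.
- a (pid=5) pairs with 3 row(s) of b.
- a (pid=5) pairs with 3 row(s) of b.
- a (pid=6) pairs with 4 row(s) of b.
- a (pid=NULL) has no partner → padded with NULL.
- 1 b row(s) had no a match → kept, a columns NULL.
Total: 19 matched + 2 padded = 21 rows.

21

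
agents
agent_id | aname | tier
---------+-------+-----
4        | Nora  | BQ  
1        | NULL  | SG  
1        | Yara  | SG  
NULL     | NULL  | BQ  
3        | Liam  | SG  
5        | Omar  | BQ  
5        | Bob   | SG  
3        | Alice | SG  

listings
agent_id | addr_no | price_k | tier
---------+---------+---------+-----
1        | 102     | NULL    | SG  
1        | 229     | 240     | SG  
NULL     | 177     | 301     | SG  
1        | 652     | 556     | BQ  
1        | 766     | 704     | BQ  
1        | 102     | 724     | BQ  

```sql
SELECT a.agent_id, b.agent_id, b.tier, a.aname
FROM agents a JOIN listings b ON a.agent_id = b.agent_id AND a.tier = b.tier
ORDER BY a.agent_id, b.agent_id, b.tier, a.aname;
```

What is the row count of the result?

4

INNER JOIN keeps only pairs where the ON condition holds.
Matching on a.agent_id = b.agent_id AND a.tier = b.tier. A NULL in a compared column never satisfies the condition.
- a (agent_id=4, tier=BQ) has no partner → excluded.
- a (agent_id=1, tier=SG) pairs with 2 row(s) of b.
- a (agent_id=1, tier=SG) pairs with 2 row(s) of b.
- a (agent_id=NULL, tier=BQ) has no partner → excluded.
- a (agent_id=3, tier=SG) has no partner → excluded.
- a (agent_id=5, tier=BQ) has no partner → excluded.
- a (agent_id=5, tier=SG) has no partner → excluded.
- a (agent_id=3, tier=SG) has no partner → excluded.
Total: 4 rows.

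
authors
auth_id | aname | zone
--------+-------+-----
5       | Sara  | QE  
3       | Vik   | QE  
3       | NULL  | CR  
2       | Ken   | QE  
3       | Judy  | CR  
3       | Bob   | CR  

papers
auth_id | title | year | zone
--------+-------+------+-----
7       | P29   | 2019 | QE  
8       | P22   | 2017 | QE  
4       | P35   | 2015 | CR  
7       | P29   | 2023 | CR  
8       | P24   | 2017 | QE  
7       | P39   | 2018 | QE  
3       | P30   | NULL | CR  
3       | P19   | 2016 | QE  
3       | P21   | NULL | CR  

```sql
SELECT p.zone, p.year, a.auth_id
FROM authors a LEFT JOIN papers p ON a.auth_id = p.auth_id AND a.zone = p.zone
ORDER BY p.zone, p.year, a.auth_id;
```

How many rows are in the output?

9

LEFT JOIN keeps every row from `authors`; unmatched rows get NULL for `papers`'s columns.
Matching on a.auth_id = p.auth_id AND a.zone = p.zone.
- a row (auth_id=5, zone=QE): no match → kept, p columns NULL.
- a row (auth_id=3, zone=QE): matches 1 p row(s) → 1 output row(s).
- a row (auth_id=3, zone=CR): matches 2 p row(s) → 2 output row(s).
- a row (auth_id=2, zone=QE): no match → kept, p columns NULL.
- a row (auth_id=3, zone=CR): matches 2 p row(s) → 2 output row(s).
- a row (auth_id=3, zone=CR): matches 2 p row(s) → 2 output row(s).
Total: 7 matched + 2 padded = 9 rows.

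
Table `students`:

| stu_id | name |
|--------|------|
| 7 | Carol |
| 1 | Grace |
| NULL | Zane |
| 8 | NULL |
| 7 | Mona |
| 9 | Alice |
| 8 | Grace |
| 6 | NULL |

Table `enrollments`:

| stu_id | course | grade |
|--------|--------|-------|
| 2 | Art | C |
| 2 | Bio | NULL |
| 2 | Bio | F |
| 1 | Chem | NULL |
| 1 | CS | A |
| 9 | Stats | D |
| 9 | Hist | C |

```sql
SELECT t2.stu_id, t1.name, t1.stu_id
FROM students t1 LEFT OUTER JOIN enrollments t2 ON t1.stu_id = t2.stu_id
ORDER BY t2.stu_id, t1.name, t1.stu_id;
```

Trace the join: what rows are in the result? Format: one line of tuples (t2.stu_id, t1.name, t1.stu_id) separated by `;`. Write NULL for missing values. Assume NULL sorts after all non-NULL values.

(1, Grace, 1); (1, Grace, 1); (9, Alice, 9); (9, Alice, 9); (NULL, Carol, 7); (NULL, Grace, 8); (NULL, Mona, 7); (NULL, Zane, NULL); (NULL, NULL, 6); (NULL, NULL, 8)

LEFT JOIN keeps every row from `students`; unmatched rows get NULL for `enrollments`'s columns.
Matching on t1.stu_id = t2.stu_id. A NULL in a compared column never satisfies the condition.
- stu_id=7: no t2 row matches, row kept with t2 columns NULL.
- stu_id=1: 2 matching t2 row(s), so 2 row(s) emitted.
- stu_id=NULL: no t2 row matches, row kept with t2 columns NULL.
- stu_id=8: no t2 row matches, row kept with t2 columns NULL.
- stu_id=7: no t2 row matches, row kept with t2 columns NULL.
- stu_id=9: 2 matching t2 row(s), so 2 row(s) emitted.
- stu_id=8: no t2 row matches, row kept with t2 columns NULL.
- stu_id=6: no t2 row matches, row kept with t2 columns NULL.
After projecting and ordering:
t2.stu_id | t1.name | t1.stu_id
1 | Grace | 1
1 | Grace | 1
9 | Alice | 9
9 | Alice | 9
NULL | Carol | 7
NULL | Grace | 8
NULL | Mona | 7
NULL | Zane | NULL
NULL | NULL | 6
NULL | NULL | 8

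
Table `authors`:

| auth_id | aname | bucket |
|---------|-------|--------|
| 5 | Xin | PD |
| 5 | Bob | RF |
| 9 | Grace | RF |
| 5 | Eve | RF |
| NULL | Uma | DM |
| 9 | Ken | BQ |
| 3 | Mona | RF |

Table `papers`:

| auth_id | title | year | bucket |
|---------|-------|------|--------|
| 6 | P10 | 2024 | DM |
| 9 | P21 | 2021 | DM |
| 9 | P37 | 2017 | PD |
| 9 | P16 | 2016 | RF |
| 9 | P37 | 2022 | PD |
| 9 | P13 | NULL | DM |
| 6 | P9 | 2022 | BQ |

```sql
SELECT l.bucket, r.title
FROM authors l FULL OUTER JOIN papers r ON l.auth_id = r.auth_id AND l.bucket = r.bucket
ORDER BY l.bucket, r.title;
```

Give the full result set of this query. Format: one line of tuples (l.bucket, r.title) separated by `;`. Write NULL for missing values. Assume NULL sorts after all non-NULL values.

(BQ, NULL); (DM, NULL); (PD, NULL); (RF, P16); (RF, NULL); (RF, NULL); (RF, NULL); (NULL, P10); (NULL, P13); (NULL, P21); (NULL, P37); (NULL, P37); (NULL, P9)

FULL OUTER JOIN keeps every row from both sides; unmatched rows get NULL for the other side's columns.
Matching on l.auth_id = r.auth_id AND l.bucket = r.bucket. A NULL in a compared column never satisfies the condition.
Matched pairs: 1; unmatched l rows kept: 6; unmatched r rows kept: 6.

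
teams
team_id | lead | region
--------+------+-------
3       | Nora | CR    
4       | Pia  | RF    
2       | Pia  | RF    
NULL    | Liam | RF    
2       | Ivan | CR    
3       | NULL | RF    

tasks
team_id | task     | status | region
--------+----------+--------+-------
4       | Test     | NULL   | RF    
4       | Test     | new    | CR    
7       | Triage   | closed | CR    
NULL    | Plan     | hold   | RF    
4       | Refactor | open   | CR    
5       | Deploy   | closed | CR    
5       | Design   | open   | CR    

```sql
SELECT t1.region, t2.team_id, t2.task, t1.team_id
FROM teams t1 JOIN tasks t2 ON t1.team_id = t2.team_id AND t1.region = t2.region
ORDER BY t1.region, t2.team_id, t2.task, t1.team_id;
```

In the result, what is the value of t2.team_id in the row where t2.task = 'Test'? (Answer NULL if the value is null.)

4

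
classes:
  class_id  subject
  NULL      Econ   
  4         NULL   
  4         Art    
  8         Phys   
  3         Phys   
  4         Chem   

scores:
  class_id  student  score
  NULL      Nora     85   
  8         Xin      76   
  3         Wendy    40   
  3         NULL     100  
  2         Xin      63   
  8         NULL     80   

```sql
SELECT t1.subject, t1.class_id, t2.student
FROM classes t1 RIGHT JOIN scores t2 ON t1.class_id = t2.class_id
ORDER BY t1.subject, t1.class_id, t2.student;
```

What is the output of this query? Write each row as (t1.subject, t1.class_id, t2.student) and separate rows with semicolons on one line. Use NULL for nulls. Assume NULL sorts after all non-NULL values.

RIGHT JOIN keeps every row from `scores`; unmatched rows get NULL for `classes`'s columns.
Matching on t1.class_id = t2.class_id. A NULL in a compared column never satisfies the condition.
- t1[0] class_id=NULL → no match.
- t1[1] class_id=4 → no match.
- t1[2] class_id=4 → no match.
- t1[3] class_id=8 → 2 match(es) in t2 → 2 row(s).
- t1[4] class_id=3 → 2 match(es) in t2 → 2 row(s).
- t1[5] class_id=4 → no match.
- 2 t2 row(s) had no t1 match → kept, t1 columns NULL.
After projecting and ordering:
t1.subject | t1.class_id | t2.student
Phys | 3 | Wendy
Phys | 3 | NULL
Phys | 8 | Xin
Phys | 8 | NULL
NULL | NULL | Nora
NULL | NULL | Xin

(Phys, 3, Wendy); (Phys, 3, NULL); (Phys, 8, Xin); (Phys, 8, NULL); (NULL, NULL, Nora); (NULL, NULL, Xin)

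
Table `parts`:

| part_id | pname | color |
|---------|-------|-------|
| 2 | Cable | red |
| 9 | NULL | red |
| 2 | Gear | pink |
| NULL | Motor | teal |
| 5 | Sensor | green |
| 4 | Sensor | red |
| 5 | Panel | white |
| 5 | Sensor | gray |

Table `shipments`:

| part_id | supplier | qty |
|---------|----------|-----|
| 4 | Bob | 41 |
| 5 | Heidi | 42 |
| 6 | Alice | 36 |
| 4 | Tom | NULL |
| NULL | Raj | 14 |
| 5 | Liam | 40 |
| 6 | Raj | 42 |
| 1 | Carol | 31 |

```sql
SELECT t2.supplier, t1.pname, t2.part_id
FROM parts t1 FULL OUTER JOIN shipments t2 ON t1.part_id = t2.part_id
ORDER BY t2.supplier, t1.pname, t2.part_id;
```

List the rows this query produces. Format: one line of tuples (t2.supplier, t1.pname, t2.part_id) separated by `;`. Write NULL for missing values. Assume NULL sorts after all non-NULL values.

(Alice, NULL, 6); (Bob, Sensor, 4); (Carol, NULL, 1); (Heidi, Panel, 5); (Heidi, Sensor, 5); (Heidi, Sensor, 5); (Liam, Panel, 5); (Liam, Sensor, 5); (Liam, Sensor, 5); (Raj, NULL, 6); (Raj, NULL, NULL); (Tom, Sensor, 4); (NULL, Cable, NULL); (NULL, Gear, NULL); (NULL, Motor, NULL); (NULL, NULL, NULL)

FULL OUTER JOIN keeps every row from both sides; unmatched rows get NULL for the other side's columns.
Matching on t1.part_id = t2.part_id. A NULL in a compared column never satisfies the condition.
- t1 row (part_id=2): no match → kept, t2 columns NULL.
- t1 row (part_id=9): no match → kept, t2 columns NULL.
- t1 row (part_id=2): no match → kept, t2 columns NULL.
- t1 row (part_id=NULL): no match → kept, t2 columns NULL.
- t1 row (part_id=5): matches 2 t2 row(s) → 2 output row(s).
- t1 row (part_id=4): matches 2 t2 row(s) → 2 output row(s).
- t1 row (part_id=5): matches 2 t2 row(s) → 2 output row(s).
- t1 row (part_id=5): matches 2 t2 row(s) → 2 output row(s).
- 4 t2 row(s) had no t1 match → kept, t1 columns NULL.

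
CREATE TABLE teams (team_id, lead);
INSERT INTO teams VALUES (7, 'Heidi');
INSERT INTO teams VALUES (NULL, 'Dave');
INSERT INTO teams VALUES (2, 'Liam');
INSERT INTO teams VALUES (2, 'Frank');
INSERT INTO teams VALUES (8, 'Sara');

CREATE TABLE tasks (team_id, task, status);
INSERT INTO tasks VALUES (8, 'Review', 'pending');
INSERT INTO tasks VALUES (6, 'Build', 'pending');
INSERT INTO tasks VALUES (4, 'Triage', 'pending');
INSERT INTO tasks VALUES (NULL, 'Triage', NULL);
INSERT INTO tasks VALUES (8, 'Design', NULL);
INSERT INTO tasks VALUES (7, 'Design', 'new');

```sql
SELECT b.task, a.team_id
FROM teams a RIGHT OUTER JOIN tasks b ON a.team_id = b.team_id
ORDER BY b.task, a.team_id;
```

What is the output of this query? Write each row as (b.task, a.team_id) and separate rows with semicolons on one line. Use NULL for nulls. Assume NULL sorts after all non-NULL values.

(Build, NULL); (Design, 7); (Design, 8); (Review, 8); (Triage, NULL); (Triage, NULL)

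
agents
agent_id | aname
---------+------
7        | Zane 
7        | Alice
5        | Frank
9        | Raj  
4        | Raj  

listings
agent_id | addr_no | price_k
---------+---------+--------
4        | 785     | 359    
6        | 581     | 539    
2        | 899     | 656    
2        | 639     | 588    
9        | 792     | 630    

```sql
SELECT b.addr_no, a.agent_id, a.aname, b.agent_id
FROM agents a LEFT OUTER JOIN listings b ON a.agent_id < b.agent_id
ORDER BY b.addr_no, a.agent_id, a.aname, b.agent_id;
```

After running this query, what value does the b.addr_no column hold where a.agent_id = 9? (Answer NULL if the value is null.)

NULL

LEFT JOIN keeps every row from `agents`; unmatched rows get NULL for `listings`'s columns.
Matching on a.agent_id < b.agent_id.
- a[0] agent_id=7 → 1 match(es) in b → 1 row(s).
- a[1] agent_id=7 → 1 match(es) in b → 1 row(s).
- a[2] agent_id=5 → 2 match(es) in b → 2 row(s).
- a[3] agent_id=9 → no match; kept with NULLs on the b side.
- a[4] agent_id=4 → 2 match(es) in b → 2 row(s).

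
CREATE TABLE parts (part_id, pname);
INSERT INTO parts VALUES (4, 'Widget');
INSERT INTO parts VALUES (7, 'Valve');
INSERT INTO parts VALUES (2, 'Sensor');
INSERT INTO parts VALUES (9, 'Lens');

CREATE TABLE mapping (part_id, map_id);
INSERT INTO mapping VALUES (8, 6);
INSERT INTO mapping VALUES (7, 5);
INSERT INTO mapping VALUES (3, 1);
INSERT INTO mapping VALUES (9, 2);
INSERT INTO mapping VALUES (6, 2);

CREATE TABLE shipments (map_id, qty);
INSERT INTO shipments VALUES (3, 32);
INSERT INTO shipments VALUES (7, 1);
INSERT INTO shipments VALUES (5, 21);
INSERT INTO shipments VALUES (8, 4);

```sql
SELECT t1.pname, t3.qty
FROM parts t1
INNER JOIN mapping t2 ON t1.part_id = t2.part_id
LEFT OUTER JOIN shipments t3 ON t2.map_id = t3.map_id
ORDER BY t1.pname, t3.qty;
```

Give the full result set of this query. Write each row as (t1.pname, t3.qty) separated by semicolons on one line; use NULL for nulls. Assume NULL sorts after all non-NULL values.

(Lens, NULL); (Valve, 21)

Joins associate left-to-right: parts INNER JOIN mapping on part_id gives 2 intermediate row(s).
Then LEFT JOIN `shipments t3` on map_id: each of those 2 rows is kept; rows whose t2.map_id has no match in t3 get NULL for t3's columns.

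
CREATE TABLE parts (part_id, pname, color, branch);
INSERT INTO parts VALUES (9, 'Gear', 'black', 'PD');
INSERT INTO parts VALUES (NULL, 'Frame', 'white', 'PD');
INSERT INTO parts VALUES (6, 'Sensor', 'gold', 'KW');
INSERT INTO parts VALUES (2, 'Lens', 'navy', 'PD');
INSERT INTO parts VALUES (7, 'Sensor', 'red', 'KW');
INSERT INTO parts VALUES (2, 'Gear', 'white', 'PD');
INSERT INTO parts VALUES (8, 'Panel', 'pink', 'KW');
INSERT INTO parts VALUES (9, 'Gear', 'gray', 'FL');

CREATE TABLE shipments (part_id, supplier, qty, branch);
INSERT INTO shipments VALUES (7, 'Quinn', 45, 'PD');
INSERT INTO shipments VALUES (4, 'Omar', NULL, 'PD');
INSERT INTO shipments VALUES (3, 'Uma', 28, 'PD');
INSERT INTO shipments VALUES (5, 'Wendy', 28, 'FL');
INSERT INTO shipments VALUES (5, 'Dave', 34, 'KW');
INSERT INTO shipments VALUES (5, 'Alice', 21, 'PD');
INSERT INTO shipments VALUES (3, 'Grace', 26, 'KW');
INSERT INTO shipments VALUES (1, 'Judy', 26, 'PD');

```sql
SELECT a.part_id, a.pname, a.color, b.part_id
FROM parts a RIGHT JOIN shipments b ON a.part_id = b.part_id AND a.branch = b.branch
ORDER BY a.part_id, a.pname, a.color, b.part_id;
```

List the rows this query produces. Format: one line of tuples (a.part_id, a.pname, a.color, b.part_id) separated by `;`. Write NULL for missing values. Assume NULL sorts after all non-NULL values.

RIGHT JOIN keeps every row from `shipments`; unmatched rows get NULL for `parts`'s columns.
Matching on a.part_id = b.part_id AND a.branch = b.branch. A NULL in a compared column never satisfies the condition.
Matched pairs: 0; unmatched b rows kept: 8.

(NULL, NULL, NULL, 1); (NULL, NULL, NULL, 3); (NULL, NULL, NULL, 3); (NULL, NULL, NULL, 4); (NULL, NULL, NULL, 5); (NULL, NULL, NULL, 5); (NULL, NULL, NULL, 5); (NULL, NULL, NULL, 7)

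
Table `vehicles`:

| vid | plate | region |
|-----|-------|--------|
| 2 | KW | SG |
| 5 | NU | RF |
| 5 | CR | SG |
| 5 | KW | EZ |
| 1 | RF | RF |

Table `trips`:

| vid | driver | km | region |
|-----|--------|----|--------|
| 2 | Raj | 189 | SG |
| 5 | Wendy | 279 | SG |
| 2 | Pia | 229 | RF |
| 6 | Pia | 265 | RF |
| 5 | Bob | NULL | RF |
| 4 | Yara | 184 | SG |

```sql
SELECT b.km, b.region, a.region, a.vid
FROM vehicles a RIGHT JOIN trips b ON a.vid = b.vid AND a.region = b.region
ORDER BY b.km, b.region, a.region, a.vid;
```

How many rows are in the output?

6

RIGHT JOIN keeps every row from `trips`; unmatched rows get NULL for `vehicles`'s columns.
Matching on a.vid = b.vid AND a.region = b.region.
- a row (vid=2, region=SG): matches 1 b row(s) → 1 output row(s).
- a row (vid=5, region=RF): matches 1 b row(s) → 1 output row(s).
- a row (vid=5, region=SG): matches 1 b row(s) → 1 output row(s).
- a row (vid=5, region=EZ): no match.
- a row (vid=1, region=RF): no match.
- 3 row(s) from b found no a partner → padded with NULL.
Total: 3 matched + 3 padded = 6 rows.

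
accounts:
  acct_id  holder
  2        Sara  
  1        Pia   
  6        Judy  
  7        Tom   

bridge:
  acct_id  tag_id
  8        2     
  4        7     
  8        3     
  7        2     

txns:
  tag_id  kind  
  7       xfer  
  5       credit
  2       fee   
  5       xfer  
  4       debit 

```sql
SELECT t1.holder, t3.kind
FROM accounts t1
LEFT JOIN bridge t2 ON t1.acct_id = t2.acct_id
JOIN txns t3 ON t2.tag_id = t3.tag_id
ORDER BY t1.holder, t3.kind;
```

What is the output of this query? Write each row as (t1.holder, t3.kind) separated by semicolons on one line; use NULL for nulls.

(Tom, fee)

Step 1 — t1 LEFT JOIN t2 on acct_id → 4 row(s).
Then INNER JOIN `txns t3` on tag_id: keep only rows whose t2.tag_id appears in t3.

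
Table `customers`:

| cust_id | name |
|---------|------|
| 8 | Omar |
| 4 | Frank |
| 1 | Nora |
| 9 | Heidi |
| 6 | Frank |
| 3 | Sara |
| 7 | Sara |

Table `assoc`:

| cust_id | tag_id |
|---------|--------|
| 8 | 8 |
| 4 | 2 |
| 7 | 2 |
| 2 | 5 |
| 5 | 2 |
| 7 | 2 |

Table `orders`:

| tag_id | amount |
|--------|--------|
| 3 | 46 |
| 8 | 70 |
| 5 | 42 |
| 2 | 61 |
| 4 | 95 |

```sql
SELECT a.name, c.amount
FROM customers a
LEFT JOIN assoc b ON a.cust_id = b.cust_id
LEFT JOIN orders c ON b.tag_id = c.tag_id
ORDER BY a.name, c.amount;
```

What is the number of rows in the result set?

Joins associate left-to-right: customers LEFT JOIN assoc on cust_id gives 8 intermediate row(s).
Then LEFT JOIN `orders c` on tag_id: each of those 8 rows is kept; rows whose b.tag_id has no match in c get NULL for c's columns.
Result: 8 row(s).

8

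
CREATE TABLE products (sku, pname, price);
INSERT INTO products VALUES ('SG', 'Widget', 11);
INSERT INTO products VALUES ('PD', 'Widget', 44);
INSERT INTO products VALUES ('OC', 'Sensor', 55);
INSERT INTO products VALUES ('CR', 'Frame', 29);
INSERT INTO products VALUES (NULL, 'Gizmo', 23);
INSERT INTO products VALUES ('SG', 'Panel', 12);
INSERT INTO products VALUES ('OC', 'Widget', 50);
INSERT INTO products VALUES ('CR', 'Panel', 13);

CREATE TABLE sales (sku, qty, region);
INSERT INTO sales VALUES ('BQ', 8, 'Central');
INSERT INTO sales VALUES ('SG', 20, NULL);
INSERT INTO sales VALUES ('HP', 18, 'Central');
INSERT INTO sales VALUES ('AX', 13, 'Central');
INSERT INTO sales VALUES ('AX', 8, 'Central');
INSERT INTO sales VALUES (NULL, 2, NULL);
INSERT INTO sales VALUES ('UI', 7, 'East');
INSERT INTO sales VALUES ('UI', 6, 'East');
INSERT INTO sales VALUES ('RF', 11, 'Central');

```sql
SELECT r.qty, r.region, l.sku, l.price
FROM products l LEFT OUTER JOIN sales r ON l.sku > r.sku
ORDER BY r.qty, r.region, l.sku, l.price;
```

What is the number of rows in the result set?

29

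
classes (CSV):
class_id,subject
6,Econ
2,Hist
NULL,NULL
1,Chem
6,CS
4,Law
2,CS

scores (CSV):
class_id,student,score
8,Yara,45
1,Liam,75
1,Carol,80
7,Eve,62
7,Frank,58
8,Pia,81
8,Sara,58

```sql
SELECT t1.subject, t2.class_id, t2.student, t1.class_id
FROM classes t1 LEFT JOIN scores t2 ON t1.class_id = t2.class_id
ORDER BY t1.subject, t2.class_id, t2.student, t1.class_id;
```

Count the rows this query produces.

LEFT JOIN keeps every row from `classes`; unmatched rows get NULL for `scores`'s columns.
Matching on t1.class_id = t2.class_id. A NULL in a compared column never satisfies the condition.
- class_id=6: no t2 row matches, row kept with t2 columns NULL.
- class_id=2: no t2 row matches, row kept with t2 columns NULL.
- class_id=NULL: no t2 row matches, row kept with t2 columns NULL.
- class_id=1: 2 matching t2 row(s), so 2 row(s) emitted.
- class_id=6: no t2 row matches, row kept with t2 columns NULL.
- class_id=4: no t2 row matches, row kept with t2 columns NULL.
- class_id=2: no t2 row matches, row kept with t2 columns NULL.
Total: 2 matched + 6 padded = 8 rows.

8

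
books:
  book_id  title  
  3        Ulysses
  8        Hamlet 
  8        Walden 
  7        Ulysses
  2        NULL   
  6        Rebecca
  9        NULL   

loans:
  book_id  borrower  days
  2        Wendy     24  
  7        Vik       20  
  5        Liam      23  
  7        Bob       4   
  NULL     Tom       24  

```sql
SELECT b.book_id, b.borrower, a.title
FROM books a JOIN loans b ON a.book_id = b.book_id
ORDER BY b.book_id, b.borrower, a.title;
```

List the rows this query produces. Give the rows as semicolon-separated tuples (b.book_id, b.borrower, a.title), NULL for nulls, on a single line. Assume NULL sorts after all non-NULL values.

(2, Wendy, NULL); (7, Bob, Ulysses); (7, Vik, Ulysses)

INNER JOIN keeps only pairs where the ON condition holds.
Matching on a.book_id = b.book_id. A NULL in a compared column never satisfies the condition.
Matched pairs: 3.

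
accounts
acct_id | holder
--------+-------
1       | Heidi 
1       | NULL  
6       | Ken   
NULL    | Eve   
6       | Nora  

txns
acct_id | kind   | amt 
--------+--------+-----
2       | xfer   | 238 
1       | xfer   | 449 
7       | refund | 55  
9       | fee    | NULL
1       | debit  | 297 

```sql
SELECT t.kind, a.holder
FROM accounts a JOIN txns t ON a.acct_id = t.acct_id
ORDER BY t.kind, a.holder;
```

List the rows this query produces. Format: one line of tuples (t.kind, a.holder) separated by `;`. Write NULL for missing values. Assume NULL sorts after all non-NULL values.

INNER JOIN keeps only pairs where the ON condition holds.
Matching on a.acct_id = t.acct_id. A NULL in a compared column never satisfies the condition.
- a row (acct_id=1): matches 2 t row(s) → 2 output row(s).
- a row (acct_id=1): matches 2 t row(s) → 2 output row(s).
- a row (acct_id=6): no match → dropped.
- a row (acct_id=NULL): no match → dropped.
- a row (acct_id=6): no match → dropped.
After projecting and ordering:
t.kind | a.holder
debit | Heidi
debit | NULL
xfer | Heidi
xfer | NULL

(debit, Heidi); (debit, NULL); (xfer, Heidi); (xfer, NULL)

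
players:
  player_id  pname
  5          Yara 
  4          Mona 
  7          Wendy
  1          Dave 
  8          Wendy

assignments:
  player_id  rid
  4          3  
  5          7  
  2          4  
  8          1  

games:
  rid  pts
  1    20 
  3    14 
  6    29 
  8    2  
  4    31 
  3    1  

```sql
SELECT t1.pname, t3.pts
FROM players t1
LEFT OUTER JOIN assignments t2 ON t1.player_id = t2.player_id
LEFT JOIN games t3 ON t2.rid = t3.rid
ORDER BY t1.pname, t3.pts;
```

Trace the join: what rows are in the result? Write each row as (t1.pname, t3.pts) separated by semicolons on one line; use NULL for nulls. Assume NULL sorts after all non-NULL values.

(Dave, NULL); (Mona, 1); (Mona, 14); (Wendy, 20); (Wendy, NULL); (Yara, NULL)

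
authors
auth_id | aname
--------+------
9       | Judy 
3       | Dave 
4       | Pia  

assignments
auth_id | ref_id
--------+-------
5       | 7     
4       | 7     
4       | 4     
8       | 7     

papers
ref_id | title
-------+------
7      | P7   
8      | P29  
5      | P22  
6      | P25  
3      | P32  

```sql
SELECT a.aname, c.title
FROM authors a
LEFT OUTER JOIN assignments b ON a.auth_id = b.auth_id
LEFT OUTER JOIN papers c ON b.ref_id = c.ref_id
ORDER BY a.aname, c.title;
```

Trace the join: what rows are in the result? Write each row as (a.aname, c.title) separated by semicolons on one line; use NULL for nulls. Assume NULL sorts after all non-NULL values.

Step 1 — a LEFT JOIN b on auth_id → 4 row(s).
Then LEFT JOIN `papers c` on ref_id: each of those 4 rows is kept; rows whose b.ref_id has no match in c get NULL for c's columns.

(Dave, NULL); (Judy, NULL); (Pia, P7); (Pia, NULL)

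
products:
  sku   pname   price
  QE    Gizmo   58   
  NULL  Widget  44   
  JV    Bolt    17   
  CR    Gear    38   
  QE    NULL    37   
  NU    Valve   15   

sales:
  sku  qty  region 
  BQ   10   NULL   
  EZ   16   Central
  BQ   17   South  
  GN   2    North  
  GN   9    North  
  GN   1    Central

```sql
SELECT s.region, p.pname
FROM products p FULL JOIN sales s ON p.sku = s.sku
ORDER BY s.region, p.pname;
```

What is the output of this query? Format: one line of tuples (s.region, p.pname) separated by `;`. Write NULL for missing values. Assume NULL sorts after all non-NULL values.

(Central, NULL); (Central, NULL); (North, NULL); (North, NULL); (South, NULL); (NULL, Bolt); (NULL, Gear); (NULL, Gizmo); (NULL, Valve); (NULL, Widget); (NULL, NULL); (NULL, NULL)

FULL OUTER JOIN keeps every row from both sides; unmatched rows get NULL for the other side's columns.
Matching on p.sku = s.sku. A NULL in a compared column never satisfies the condition.
- p (sku=QE) has no partner → padded with NULL.
- p (sku=NULL) has no partner → padded with NULL.
- p (sku=JV) has no partner → padded with NULL.
- p (sku=CR) has no partner → padded with NULL.
- p (sku=QE) has no partner → padded with NULL.
- p (sku=NU) has no partner → padded with NULL.
- plus 6 unmatched s row(s), each kept with NULL p columns.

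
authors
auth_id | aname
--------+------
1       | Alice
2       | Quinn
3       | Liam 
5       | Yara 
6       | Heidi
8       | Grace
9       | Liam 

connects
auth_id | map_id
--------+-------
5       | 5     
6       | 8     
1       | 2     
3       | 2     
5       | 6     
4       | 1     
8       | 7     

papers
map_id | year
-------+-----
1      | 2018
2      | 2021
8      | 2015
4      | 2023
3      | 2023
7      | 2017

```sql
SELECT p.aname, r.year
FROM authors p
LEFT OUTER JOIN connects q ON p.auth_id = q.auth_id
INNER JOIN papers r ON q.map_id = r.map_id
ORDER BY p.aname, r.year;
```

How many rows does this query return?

Joins associate left-to-right: authors LEFT JOIN connects on auth_id gives 8 intermediate row(s).
Then INNER JOIN `papers r` on map_id: keep only rows whose q.map_id appears in r.
Result: 4 row(s).

4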